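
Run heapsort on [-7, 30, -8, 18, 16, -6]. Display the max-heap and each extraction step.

Build heap: [30, 18, -6, -7, 16, -8]
Extract 30: [18, 16, -6, -7, -8, 30]
Extract 18: [16, -7, -6, -8, 18, 30]
Extract 16: [-6, -7, -8, 16, 18, 30]
Extract -6: [-7, -8, -6, 16, 18, 30]
Extract -7: [-8, -7, -6, 16, 18, 30]


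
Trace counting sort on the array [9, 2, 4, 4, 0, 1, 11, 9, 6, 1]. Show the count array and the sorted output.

Count array: [1, 2, 1, 0, 2, 0, 1, 0, 0, 2, 0, 1]
(count[i] = number of elements equal to i)
Cumulative count: [1, 3, 4, 4, 6, 6, 7, 7, 7, 9, 9, 10]
Sorted: [0, 1, 1, 2, 4, 4, 6, 9, 9, 11]


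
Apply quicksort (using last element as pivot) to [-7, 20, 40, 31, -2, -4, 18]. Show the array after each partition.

Partition 1: pivot=18 at index 3 -> [-7, -2, -4, 18, 20, 40, 31]
Partition 2: pivot=-4 at index 1 -> [-7, -4, -2, 18, 20, 40, 31]
Partition 3: pivot=31 at index 5 -> [-7, -4, -2, 18, 20, 31, 40]


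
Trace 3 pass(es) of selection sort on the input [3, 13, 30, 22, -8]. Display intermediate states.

Pass 1: Select minimum -8 at index 4, swap -> [-8, 13, 30, 22, 3]
Pass 2: Select minimum 3 at index 4, swap -> [-8, 3, 30, 22, 13]
Pass 3: Select minimum 13 at index 4, swap -> [-8, 3, 13, 22, 30]


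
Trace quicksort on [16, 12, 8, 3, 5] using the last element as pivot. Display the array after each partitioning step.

Partition 1: pivot=5 at index 1 -> [3, 5, 8, 16, 12]
Partition 2: pivot=12 at index 3 -> [3, 5, 8, 12, 16]


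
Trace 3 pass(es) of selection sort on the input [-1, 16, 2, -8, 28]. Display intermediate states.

Pass 1: Select minimum -8 at index 3, swap -> [-8, 16, 2, -1, 28]
Pass 2: Select minimum -1 at index 3, swap -> [-8, -1, 2, 16, 28]
Pass 3: Select minimum 2 at index 2, swap -> [-8, -1, 2, 16, 28]


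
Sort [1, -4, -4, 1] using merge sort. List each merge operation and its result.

Divide and conquer:
  Merge [1] + [-4] -> [-4, 1]
  Merge [-4] + [1] -> [-4, 1]
  Merge [-4, 1] + [-4, 1] -> [-4, -4, 1, 1]


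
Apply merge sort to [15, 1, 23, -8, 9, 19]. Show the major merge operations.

Divide and conquer:
  Merge [1] + [23] -> [1, 23]
  Merge [15] + [1, 23] -> [1, 15, 23]
  Merge [9] + [19] -> [9, 19]
  Merge [-8] + [9, 19] -> [-8, 9, 19]
  Merge [1, 15, 23] + [-8, 9, 19] -> [-8, 1, 9, 15, 19, 23]


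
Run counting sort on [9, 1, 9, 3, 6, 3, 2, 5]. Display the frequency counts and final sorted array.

Count array: [0, 1, 1, 2, 0, 1, 1, 0, 0, 2]
(count[i] = number of elements equal to i)
Cumulative count: [0, 1, 2, 4, 4, 5, 6, 6, 6, 8]
Sorted: [1, 2, 3, 3, 5, 6, 9, 9]


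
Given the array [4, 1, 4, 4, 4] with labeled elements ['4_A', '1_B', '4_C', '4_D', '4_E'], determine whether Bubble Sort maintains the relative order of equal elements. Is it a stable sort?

Trace Bubble Sort on the labeled array (the key is the number; the letter only tracks identity):
  After pass 1: [1_B, 4_A, 4_C, 4_D, 4_E]
  After pass 2: [1_B, 4_A, 4_C, 4_D, 4_E] (no swaps, done)
Final order: [1_B, 4_A, 4_C, 4_D, 4_E]
Equal keys:
  value 4: originally 4_A, 4_C, 4_D, 4_E; after sorting 4_A, 4_C, 4_D, 4_E -> order preserved
All equal keys kept their original relative order. Bubble Sort is stable: it only swaps adjacent elements when the left one is strictly greater, so equal keys never move past each other.
Answer: Stable


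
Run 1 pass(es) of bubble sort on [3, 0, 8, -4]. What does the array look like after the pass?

After pass 1: [0, 3, -4, 8] (2 swaps)
Total swaps: 2


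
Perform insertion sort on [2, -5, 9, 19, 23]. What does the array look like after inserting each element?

First element 2 is already 'sorted'
Insert -5: shifted 1 elements -> [-5, 2, 9, 19, 23]
Insert 9: shifted 0 elements -> [-5, 2, 9, 19, 23]
Insert 19: shifted 0 elements -> [-5, 2, 9, 19, 23]
Insert 23: shifted 0 elements -> [-5, 2, 9, 19, 23]


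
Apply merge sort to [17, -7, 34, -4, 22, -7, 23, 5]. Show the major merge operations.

Divide and conquer:
  Merge [17] + [-7] -> [-7, 17]
  Merge [34] + [-4] -> [-4, 34]
  Merge [-7, 17] + [-4, 34] -> [-7, -4, 17, 34]
  Merge [22] + [-7] -> [-7, 22]
  Merge [23] + [5] -> [5, 23]
  Merge [-7, 22] + [5, 23] -> [-7, 5, 22, 23]
  Merge [-7, -4, 17, 34] + [-7, 5, 22, 23] -> [-7, -7, -4, 5, 17, 22, 23, 34]


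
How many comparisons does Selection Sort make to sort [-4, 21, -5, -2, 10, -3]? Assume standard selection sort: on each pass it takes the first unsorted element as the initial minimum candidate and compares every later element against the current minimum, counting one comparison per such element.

Pass 1: scan indices 1..5 for the minimum = 5 comparison(s); min is -5, place at index 0 -> [-5, 21, -4, -2, 10, -3]
Pass 2: scan indices 2..5 for the minimum = 4 comparison(s); min is -4, place at index 1 -> [-5, -4, 21, -2, 10, -3]
Pass 3: scan indices 3..5 for the minimum = 3 comparison(s); min is -3, place at index 2 -> [-5, -4, -3, -2, 10, 21]
Pass 4: scan indices 4..5 for the minimum = 2 comparison(s); min is -2, place at index 3 -> [-5, -4, -3, -2, 10, 21]
Pass 5: scan indices 5..5 for the minimum = 1 comparison(s); min is 10, place at index 4 -> [-5, -4, -3, -2, 10, 21]
Selection sort always scans the whole unsorted suffix, so the count is (n-1) + (n-2) + ... + 1 = n(n-1)/2 = 6*5/2 = 15 regardless of the input order.
Total comparisons: 5 + 4 + 3 + 2 + 1 = 15


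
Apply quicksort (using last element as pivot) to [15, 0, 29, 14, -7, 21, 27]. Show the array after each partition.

Partition 1: pivot=27 at index 5 -> [15, 0, 14, -7, 21, 27, 29]
Partition 2: pivot=21 at index 4 -> [15, 0, 14, -7, 21, 27, 29]
Partition 3: pivot=-7 at index 0 -> [-7, 0, 14, 15, 21, 27, 29]
Partition 4: pivot=15 at index 3 -> [-7, 0, 14, 15, 21, 27, 29]
Partition 5: pivot=14 at index 2 -> [-7, 0, 14, 15, 21, 27, 29]


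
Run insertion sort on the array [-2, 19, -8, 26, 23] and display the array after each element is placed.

First element -2 is already 'sorted'
Insert 19: shifted 0 elements -> [-2, 19, -8, 26, 23]
Insert -8: shifted 2 elements -> [-8, -2, 19, 26, 23]
Insert 26: shifted 0 elements -> [-8, -2, 19, 26, 23]
Insert 23: shifted 1 elements -> [-8, -2, 19, 23, 26]


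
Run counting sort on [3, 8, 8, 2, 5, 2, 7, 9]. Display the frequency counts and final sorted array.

Count array: [0, 0, 2, 1, 0, 1, 0, 1, 2, 1]
(count[i] = number of elements equal to i)
Cumulative count: [0, 0, 2, 3, 3, 4, 4, 5, 7, 8]
Sorted: [2, 2, 3, 5, 7, 8, 8, 9]


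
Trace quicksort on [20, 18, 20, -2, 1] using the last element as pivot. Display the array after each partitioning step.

Partition 1: pivot=1 at index 1 -> [-2, 1, 20, 20, 18]
Partition 2: pivot=18 at index 2 -> [-2, 1, 18, 20, 20]
Partition 3: pivot=20 at index 4 -> [-2, 1, 18, 20, 20]


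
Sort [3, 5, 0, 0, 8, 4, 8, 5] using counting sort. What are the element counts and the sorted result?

Count array: [2, 0, 0, 1, 1, 2, 0, 0, 2]
(count[i] = number of elements equal to i)
Cumulative count: [2, 2, 2, 3, 4, 6, 6, 6, 8]
Sorted: [0, 0, 3, 4, 5, 5, 8, 8]


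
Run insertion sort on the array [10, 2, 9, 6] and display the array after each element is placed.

First element 10 is already 'sorted'
Insert 2: shifted 1 elements -> [2, 10, 9, 6]
Insert 9: shifted 1 elements -> [2, 9, 10, 6]
Insert 6: shifted 2 elements -> [2, 6, 9, 10]


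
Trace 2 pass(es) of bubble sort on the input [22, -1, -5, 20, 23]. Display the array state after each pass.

After pass 1: [-1, -5, 20, 22, 23] (3 swaps)
After pass 2: [-5, -1, 20, 22, 23] (1 swaps)
Total swaps: 4


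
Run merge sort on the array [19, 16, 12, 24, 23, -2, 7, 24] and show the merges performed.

Divide and conquer:
  Merge [19] + [16] -> [16, 19]
  Merge [12] + [24] -> [12, 24]
  Merge [16, 19] + [12, 24] -> [12, 16, 19, 24]
  Merge [23] + [-2] -> [-2, 23]
  Merge [7] + [24] -> [7, 24]
  Merge [-2, 23] + [7, 24] -> [-2, 7, 23, 24]
  Merge [12, 16, 19, 24] + [-2, 7, 23, 24] -> [-2, 7, 12, 16, 19, 23, 24, 24]


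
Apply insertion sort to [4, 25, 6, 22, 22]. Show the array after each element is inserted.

First element 4 is already 'sorted'
Insert 25: shifted 0 elements -> [4, 25, 6, 22, 22]
Insert 6: shifted 1 elements -> [4, 6, 25, 22, 22]
Insert 22: shifted 1 elements -> [4, 6, 22, 25, 22]
Insert 22: shifted 1 elements -> [4, 6, 22, 22, 25]


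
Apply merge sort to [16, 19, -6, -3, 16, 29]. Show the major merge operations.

Divide and conquer:
  Merge [19] + [-6] -> [-6, 19]
  Merge [16] + [-6, 19] -> [-6, 16, 19]
  Merge [16] + [29] -> [16, 29]
  Merge [-3] + [16, 29] -> [-3, 16, 29]
  Merge [-6, 16, 19] + [-3, 16, 29] -> [-6, -3, 16, 16, 19, 29]


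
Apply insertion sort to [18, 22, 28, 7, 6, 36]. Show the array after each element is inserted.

First element 18 is already 'sorted'
Insert 22: shifted 0 elements -> [18, 22, 28, 7, 6, 36]
Insert 28: shifted 0 elements -> [18, 22, 28, 7, 6, 36]
Insert 7: shifted 3 elements -> [7, 18, 22, 28, 6, 36]
Insert 6: shifted 4 elements -> [6, 7, 18, 22, 28, 36]
Insert 36: shifted 0 elements -> [6, 7, 18, 22, 28, 36]


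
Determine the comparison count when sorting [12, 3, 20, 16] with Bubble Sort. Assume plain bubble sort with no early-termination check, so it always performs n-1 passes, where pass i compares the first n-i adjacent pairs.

Pass 1: compare adjacent pairs (0,1)..(2,3) = 3 comparison(s), 2 swap(s) -> [3, 12, 16, 20]
Pass 2: compare adjacent pairs (0,1)..(1,2) = 2 comparison(s), 0 swap(s) -> [3, 12, 16, 20]
Pass 3: compare adjacent pairs (0,1)..(0,1) = 1 comparison(s), 0 swap(s) -> [3, 12, 16, 20]
Total comparisons: 3 + 2 + 1 = 6


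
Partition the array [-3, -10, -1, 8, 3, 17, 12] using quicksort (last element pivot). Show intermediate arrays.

Partition 1: pivot=12 at index 5 -> [-3, -10, -1, 8, 3, 12, 17]
Partition 2: pivot=3 at index 3 -> [-3, -10, -1, 3, 8, 12, 17]
Partition 3: pivot=-1 at index 2 -> [-3, -10, -1, 3, 8, 12, 17]
Partition 4: pivot=-10 at index 0 -> [-10, -3, -1, 3, 8, 12, 17]


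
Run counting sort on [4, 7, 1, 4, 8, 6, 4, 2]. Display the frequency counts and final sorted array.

Count array: [0, 1, 1, 0, 3, 0, 1, 1, 1]
(count[i] = number of elements equal to i)
Cumulative count: [0, 1, 2, 2, 5, 5, 6, 7, 8]
Sorted: [1, 2, 4, 4, 4, 6, 7, 8]


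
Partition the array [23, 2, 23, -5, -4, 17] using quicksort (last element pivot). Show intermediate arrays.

Partition 1: pivot=17 at index 3 -> [2, -5, -4, 17, 23, 23]
Partition 2: pivot=-4 at index 1 -> [-5, -4, 2, 17, 23, 23]
Partition 3: pivot=23 at index 5 -> [-5, -4, 2, 17, 23, 23]


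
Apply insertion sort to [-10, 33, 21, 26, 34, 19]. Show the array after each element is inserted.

First element -10 is already 'sorted'
Insert 33: shifted 0 elements -> [-10, 33, 21, 26, 34, 19]
Insert 21: shifted 1 elements -> [-10, 21, 33, 26, 34, 19]
Insert 26: shifted 1 elements -> [-10, 21, 26, 33, 34, 19]
Insert 34: shifted 0 elements -> [-10, 21, 26, 33, 34, 19]
Insert 19: shifted 4 elements -> [-10, 19, 21, 26, 33, 34]


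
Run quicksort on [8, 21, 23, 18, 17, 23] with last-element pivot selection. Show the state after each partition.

Partition 1: pivot=23 at index 5 -> [8, 21, 23, 18, 17, 23]
Partition 2: pivot=17 at index 1 -> [8, 17, 23, 18, 21, 23]
Partition 3: pivot=21 at index 3 -> [8, 17, 18, 21, 23, 23]


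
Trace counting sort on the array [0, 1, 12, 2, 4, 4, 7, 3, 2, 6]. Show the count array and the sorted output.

Count array: [1, 1, 2, 1, 2, 0, 1, 1, 0, 0, 0, 0, 1]
(count[i] = number of elements equal to i)
Cumulative count: [1, 2, 4, 5, 7, 7, 8, 9, 9, 9, 9, 9, 10]
Sorted: [0, 1, 2, 2, 3, 4, 4, 6, 7, 12]


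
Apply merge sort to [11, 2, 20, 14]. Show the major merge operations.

Divide and conquer:
  Merge [11] + [2] -> [2, 11]
  Merge [20] + [14] -> [14, 20]
  Merge [2, 11] + [14, 20] -> [2, 11, 14, 20]


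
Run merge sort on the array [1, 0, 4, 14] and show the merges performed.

Divide and conquer:
  Merge [1] + [0] -> [0, 1]
  Merge [4] + [14] -> [4, 14]
  Merge [0, 1] + [4, 14] -> [0, 1, 4, 14]


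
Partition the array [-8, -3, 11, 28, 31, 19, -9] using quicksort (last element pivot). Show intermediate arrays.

Partition 1: pivot=-9 at index 0 -> [-9, -3, 11, 28, 31, 19, -8]
Partition 2: pivot=-8 at index 1 -> [-9, -8, 11, 28, 31, 19, -3]
Partition 3: pivot=-3 at index 2 -> [-9, -8, -3, 28, 31, 19, 11]
Partition 4: pivot=11 at index 3 -> [-9, -8, -3, 11, 31, 19, 28]
Partition 5: pivot=28 at index 5 -> [-9, -8, -3, 11, 19, 28, 31]


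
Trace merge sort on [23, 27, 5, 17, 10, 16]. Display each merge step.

Divide and conquer:
  Merge [27] + [5] -> [5, 27]
  Merge [23] + [5, 27] -> [5, 23, 27]
  Merge [10] + [16] -> [10, 16]
  Merge [17] + [10, 16] -> [10, 16, 17]
  Merge [5, 23, 27] + [10, 16, 17] -> [5, 10, 16, 17, 23, 27]


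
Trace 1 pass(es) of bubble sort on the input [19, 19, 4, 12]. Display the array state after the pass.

After pass 1: [19, 4, 12, 19] (2 swaps)
Total swaps: 2


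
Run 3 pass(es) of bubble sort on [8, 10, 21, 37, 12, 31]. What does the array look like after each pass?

After pass 1: [8, 10, 21, 12, 31, 37] (2 swaps)
After pass 2: [8, 10, 12, 21, 31, 37] (1 swaps)
After pass 3: [8, 10, 12, 21, 31, 37] (0 swaps)
Total swaps: 3


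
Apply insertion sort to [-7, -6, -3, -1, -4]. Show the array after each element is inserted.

First element -7 is already 'sorted'
Insert -6: shifted 0 elements -> [-7, -6, -3, -1, -4]
Insert -3: shifted 0 elements -> [-7, -6, -3, -1, -4]
Insert -1: shifted 0 elements -> [-7, -6, -3, -1, -4]
Insert -4: shifted 2 elements -> [-7, -6, -4, -3, -1]


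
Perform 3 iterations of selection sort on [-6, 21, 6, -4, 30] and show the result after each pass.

Pass 1: Select minimum -6 at index 0, swap -> [-6, 21, 6, -4, 30]
Pass 2: Select minimum -4 at index 3, swap -> [-6, -4, 6, 21, 30]
Pass 3: Select minimum 6 at index 2, swap -> [-6, -4, 6, 21, 30]


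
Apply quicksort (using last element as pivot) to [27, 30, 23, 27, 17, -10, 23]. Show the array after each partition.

Partition 1: pivot=23 at index 3 -> [23, 17, -10, 23, 30, 27, 27]
Partition 2: pivot=-10 at index 0 -> [-10, 17, 23, 23, 30, 27, 27]
Partition 3: pivot=23 at index 2 -> [-10, 17, 23, 23, 30, 27, 27]
Partition 4: pivot=27 at index 5 -> [-10, 17, 23, 23, 27, 27, 30]


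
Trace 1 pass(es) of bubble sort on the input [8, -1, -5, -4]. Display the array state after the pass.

After pass 1: [-1, -5, -4, 8] (3 swaps)
Total swaps: 3


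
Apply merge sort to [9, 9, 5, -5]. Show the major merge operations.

Divide and conquer:
  Merge [9] + [9] -> [9, 9]
  Merge [5] + [-5] -> [-5, 5]
  Merge [9, 9] + [-5, 5] -> [-5, 5, 9, 9]


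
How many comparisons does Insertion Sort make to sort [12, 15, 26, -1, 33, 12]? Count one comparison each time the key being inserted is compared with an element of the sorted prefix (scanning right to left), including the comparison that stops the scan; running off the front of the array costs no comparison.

Insert 15: 12 <= 15 (stop) = 1 comparison(s) -> [12, 15, 26, -1, 33, 12]
Insert 26: 15 <= 26 (stop) = 1 comparison(s) -> [12, 15, 26, -1, 33, 12]
Insert -1: 26 > -1 (shift), 15 > -1 (shift), 12 > -1 (shift), reached front = 3 comparison(s) -> [-1, 12, 15, 26, 33, 12]
Insert 33: 26 <= 33 (stop) = 1 comparison(s) -> [-1, 12, 15, 26, 33, 12]
Insert 12: 33 > 12 (shift), 26 > 12 (shift), 15 > 12 (shift), 12 <= 12 (stop) = 4 comparison(s) -> [-1, 12, 12, 15, 26, 33]
Total comparisons: 1 + 1 + 3 + 1 + 4 = 10


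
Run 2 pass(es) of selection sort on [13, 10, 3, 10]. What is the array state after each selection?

Pass 1: Select minimum 3 at index 2, swap -> [3, 10, 13, 10]
Pass 2: Select minimum 10 at index 1, swap -> [3, 10, 13, 10]


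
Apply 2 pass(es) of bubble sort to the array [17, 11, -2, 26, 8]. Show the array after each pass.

After pass 1: [11, -2, 17, 8, 26] (3 swaps)
After pass 2: [-2, 11, 8, 17, 26] (2 swaps)
Total swaps: 5


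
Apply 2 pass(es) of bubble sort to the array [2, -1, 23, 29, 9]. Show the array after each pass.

After pass 1: [-1, 2, 23, 9, 29] (2 swaps)
After pass 2: [-1, 2, 9, 23, 29] (1 swaps)
Total swaps: 3


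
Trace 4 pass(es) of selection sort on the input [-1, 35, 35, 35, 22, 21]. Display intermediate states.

Pass 1: Select minimum -1 at index 0, swap -> [-1, 35, 35, 35, 22, 21]
Pass 2: Select minimum 21 at index 5, swap -> [-1, 21, 35, 35, 22, 35]
Pass 3: Select minimum 22 at index 4, swap -> [-1, 21, 22, 35, 35, 35]
Pass 4: Select minimum 35 at index 3, swap -> [-1, 21, 22, 35, 35, 35]


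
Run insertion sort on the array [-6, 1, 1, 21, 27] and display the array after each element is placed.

First element -6 is already 'sorted'
Insert 1: shifted 0 elements -> [-6, 1, 1, 21, 27]
Insert 1: shifted 0 elements -> [-6, 1, 1, 21, 27]
Insert 21: shifted 0 elements -> [-6, 1, 1, 21, 27]
Insert 27: shifted 0 elements -> [-6, 1, 1, 21, 27]


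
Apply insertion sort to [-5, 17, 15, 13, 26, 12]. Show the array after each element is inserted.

First element -5 is already 'sorted'
Insert 17: shifted 0 elements -> [-5, 17, 15, 13, 26, 12]
Insert 15: shifted 1 elements -> [-5, 15, 17, 13, 26, 12]
Insert 13: shifted 2 elements -> [-5, 13, 15, 17, 26, 12]
Insert 26: shifted 0 elements -> [-5, 13, 15, 17, 26, 12]
Insert 12: shifted 4 elements -> [-5, 12, 13, 15, 17, 26]


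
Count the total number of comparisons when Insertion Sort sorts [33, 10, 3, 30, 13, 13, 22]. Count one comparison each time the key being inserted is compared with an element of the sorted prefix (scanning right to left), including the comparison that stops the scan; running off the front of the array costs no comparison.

Insert 10: 33 > 10 (shift), reached front = 1 comparison(s) -> [10, 33, 3, 30, 13, 13, 22]
Insert 3: 33 > 3 (shift), 10 > 3 (shift), reached front = 2 comparison(s) -> [3, 10, 33, 30, 13, 13, 22]
Insert 30: 33 > 30 (shift), 10 <= 30 (stop) = 2 comparison(s) -> [3, 10, 30, 33, 13, 13, 22]
Insert 13: 33 > 13 (shift), 30 > 13 (shift), 10 <= 13 (stop) = 3 comparison(s) -> [3, 10, 13, 30, 33, 13, 22]
Insert 13: 33 > 13 (shift), 30 > 13 (shift), 13 <= 13 (stop) = 3 comparison(s) -> [3, 10, 13, 13, 30, 33, 22]
Insert 22: 33 > 22 (shift), 30 > 22 (shift), 13 <= 22 (stop) = 3 comparison(s) -> [3, 10, 13, 13, 22, 30, 33]
Total comparisons: 1 + 2 + 2 + 3 + 3 + 3 = 14


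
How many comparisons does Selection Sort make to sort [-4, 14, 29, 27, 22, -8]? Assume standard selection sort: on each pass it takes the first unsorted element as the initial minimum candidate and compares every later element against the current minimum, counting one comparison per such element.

Pass 1: scan indices 1..5 for the minimum = 5 comparison(s); min is -8, place at index 0 -> [-8, 14, 29, 27, 22, -4]
Pass 2: scan indices 2..5 for the minimum = 4 comparison(s); min is -4, place at index 1 -> [-8, -4, 29, 27, 22, 14]
Pass 3: scan indices 3..5 for the minimum = 3 comparison(s); min is 14, place at index 2 -> [-8, -4, 14, 27, 22, 29]
Pass 4: scan indices 4..5 for the minimum = 2 comparison(s); min is 22, place at index 3 -> [-8, -4, 14, 22, 27, 29]
Pass 5: scan indices 5..5 for the minimum = 1 comparison(s); min is 27, place at index 4 -> [-8, -4, 14, 22, 27, 29]
Selection sort always scans the whole unsorted suffix, so the count is (n-1) + (n-2) + ... + 1 = n(n-1)/2 = 6*5/2 = 15 regardless of the input order.
Total comparisons: 5 + 4 + 3 + 2 + 1 = 15


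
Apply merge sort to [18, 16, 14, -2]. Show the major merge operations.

Divide and conquer:
  Merge [18] + [16] -> [16, 18]
  Merge [14] + [-2] -> [-2, 14]
  Merge [16, 18] + [-2, 14] -> [-2, 14, 16, 18]


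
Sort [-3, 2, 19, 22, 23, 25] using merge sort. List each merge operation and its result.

Divide and conquer:
  Merge [2] + [19] -> [2, 19]
  Merge [-3] + [2, 19] -> [-3, 2, 19]
  Merge [23] + [25] -> [23, 25]
  Merge [22] + [23, 25] -> [22, 23, 25]
  Merge [-3, 2, 19] + [22, 23, 25] -> [-3, 2, 19, 22, 23, 25]


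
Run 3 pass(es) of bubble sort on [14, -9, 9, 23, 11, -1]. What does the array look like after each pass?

After pass 1: [-9, 9, 14, 11, -1, 23] (4 swaps)
After pass 2: [-9, 9, 11, -1, 14, 23] (2 swaps)
After pass 3: [-9, 9, -1, 11, 14, 23] (1 swaps)
Total swaps: 7


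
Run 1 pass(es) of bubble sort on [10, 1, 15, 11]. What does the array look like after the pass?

After pass 1: [1, 10, 11, 15] (2 swaps)
Total swaps: 2


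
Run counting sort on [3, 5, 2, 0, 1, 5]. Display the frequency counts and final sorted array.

Count array: [1, 1, 1, 1, 0, 2]
(count[i] = number of elements equal to i)
Cumulative count: [1, 2, 3, 4, 4, 6]
Sorted: [0, 1, 2, 3, 5, 5]


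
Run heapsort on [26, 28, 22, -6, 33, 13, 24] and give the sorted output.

Build heap: [33, 28, 24, -6, 26, 13, 22]
Extract 33: [28, 26, 24, -6, 22, 13, 33]
Extract 28: [26, 22, 24, -6, 13, 28, 33]
Extract 26: [24, 22, 13, -6, 26, 28, 33]
Extract 24: [22, -6, 13, 24, 26, 28, 33]
Extract 22: [13, -6, 22, 24, 26, 28, 33]
Extract 13: [-6, 13, 22, 24, 26, 28, 33]


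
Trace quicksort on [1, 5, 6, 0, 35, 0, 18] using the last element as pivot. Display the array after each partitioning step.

Partition 1: pivot=18 at index 5 -> [1, 5, 6, 0, 0, 18, 35]
Partition 2: pivot=0 at index 1 -> [0, 0, 6, 1, 5, 18, 35]
Partition 3: pivot=5 at index 3 -> [0, 0, 1, 5, 6, 18, 35]


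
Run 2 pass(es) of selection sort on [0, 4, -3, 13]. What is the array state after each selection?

Pass 1: Select minimum -3 at index 2, swap -> [-3, 4, 0, 13]
Pass 2: Select minimum 0 at index 2, swap -> [-3, 0, 4, 13]


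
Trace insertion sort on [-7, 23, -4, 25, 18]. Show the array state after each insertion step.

First element -7 is already 'sorted'
Insert 23: shifted 0 elements -> [-7, 23, -4, 25, 18]
Insert -4: shifted 1 elements -> [-7, -4, 23, 25, 18]
Insert 25: shifted 0 elements -> [-7, -4, 23, 25, 18]
Insert 18: shifted 2 elements -> [-7, -4, 18, 23, 25]


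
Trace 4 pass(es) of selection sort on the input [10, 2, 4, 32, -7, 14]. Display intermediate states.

Pass 1: Select minimum -7 at index 4, swap -> [-7, 2, 4, 32, 10, 14]
Pass 2: Select minimum 2 at index 1, swap -> [-7, 2, 4, 32, 10, 14]
Pass 3: Select minimum 4 at index 2, swap -> [-7, 2, 4, 32, 10, 14]
Pass 4: Select minimum 10 at index 4, swap -> [-7, 2, 4, 10, 32, 14]


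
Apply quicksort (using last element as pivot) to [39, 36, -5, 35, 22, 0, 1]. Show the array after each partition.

Partition 1: pivot=1 at index 2 -> [-5, 0, 1, 35, 22, 36, 39]
Partition 2: pivot=0 at index 1 -> [-5, 0, 1, 35, 22, 36, 39]
Partition 3: pivot=39 at index 6 -> [-5, 0, 1, 35, 22, 36, 39]
Partition 4: pivot=36 at index 5 -> [-5, 0, 1, 35, 22, 36, 39]
Partition 5: pivot=22 at index 3 -> [-5, 0, 1, 22, 35, 36, 39]


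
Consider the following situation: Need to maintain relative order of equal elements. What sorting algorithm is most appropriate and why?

Best choice: Merge sort or Insertion sort
Reason: Both are stable; quicksort and heapsort are not stable


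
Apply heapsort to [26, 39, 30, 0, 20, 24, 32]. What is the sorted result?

Build heap: [39, 26, 32, 0, 20, 24, 30]
Extract 39: [32, 26, 30, 0, 20, 24, 39]
Extract 32: [30, 26, 24, 0, 20, 32, 39]
Extract 30: [26, 20, 24, 0, 30, 32, 39]
Extract 26: [24, 20, 0, 26, 30, 32, 39]
Extract 24: [20, 0, 24, 26, 30, 32, 39]
Extract 20: [0, 20, 24, 26, 30, 32, 39]


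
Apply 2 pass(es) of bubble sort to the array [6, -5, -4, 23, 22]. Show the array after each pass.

After pass 1: [-5, -4, 6, 22, 23] (3 swaps)
After pass 2: [-5, -4, 6, 22, 23] (0 swaps)
Total swaps: 3


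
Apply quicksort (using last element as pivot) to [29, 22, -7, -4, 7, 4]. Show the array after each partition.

Partition 1: pivot=4 at index 2 -> [-7, -4, 4, 22, 7, 29]
Partition 2: pivot=-4 at index 1 -> [-7, -4, 4, 22, 7, 29]
Partition 3: pivot=29 at index 5 -> [-7, -4, 4, 22, 7, 29]
Partition 4: pivot=7 at index 3 -> [-7, -4, 4, 7, 22, 29]


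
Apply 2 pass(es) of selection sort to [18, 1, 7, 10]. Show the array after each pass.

Pass 1: Select minimum 1 at index 1, swap -> [1, 18, 7, 10]
Pass 2: Select minimum 7 at index 2, swap -> [1, 7, 18, 10]


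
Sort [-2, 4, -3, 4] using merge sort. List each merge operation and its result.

Divide and conquer:
  Merge [-2] + [4] -> [-2, 4]
  Merge [-3] + [4] -> [-3, 4]
  Merge [-2, 4] + [-3, 4] -> [-3, -2, 4, 4]


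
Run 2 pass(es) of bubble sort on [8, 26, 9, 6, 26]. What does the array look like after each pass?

After pass 1: [8, 9, 6, 26, 26] (2 swaps)
After pass 2: [8, 6, 9, 26, 26] (1 swaps)
Total swaps: 3


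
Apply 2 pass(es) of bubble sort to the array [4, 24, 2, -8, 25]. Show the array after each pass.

After pass 1: [4, 2, -8, 24, 25] (2 swaps)
After pass 2: [2, -8, 4, 24, 25] (2 swaps)
Total swaps: 4


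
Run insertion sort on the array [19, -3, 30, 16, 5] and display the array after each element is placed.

First element 19 is already 'sorted'
Insert -3: shifted 1 elements -> [-3, 19, 30, 16, 5]
Insert 30: shifted 0 elements -> [-3, 19, 30, 16, 5]
Insert 16: shifted 2 elements -> [-3, 16, 19, 30, 5]
Insert 5: shifted 3 elements -> [-3, 5, 16, 19, 30]


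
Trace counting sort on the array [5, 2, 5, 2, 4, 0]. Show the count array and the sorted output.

Count array: [1, 0, 2, 0, 1, 2]
(count[i] = number of elements equal to i)
Cumulative count: [1, 1, 3, 3, 4, 6]
Sorted: [0, 2, 2, 4, 5, 5]


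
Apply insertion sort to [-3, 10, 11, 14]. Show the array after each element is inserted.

First element -3 is already 'sorted'
Insert 10: shifted 0 elements -> [-3, 10, 11, 14]
Insert 11: shifted 0 elements -> [-3, 10, 11, 14]
Insert 14: shifted 0 elements -> [-3, 10, 11, 14]


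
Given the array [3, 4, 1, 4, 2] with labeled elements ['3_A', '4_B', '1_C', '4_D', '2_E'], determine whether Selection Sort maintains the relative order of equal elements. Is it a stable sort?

Trace Selection Sort on the labeled array (the key is the number; the letter only tracks identity):
  Pass 1: minimum of unsorted part is 1_C at index 2; swap it with 3_A at index 0 -> [1_C, 4_B, 3_A, 4_D, 2_E]
  Pass 2: minimum of unsorted part is 2_E at index 4; swap it with 4_B at index 1 -> [1_C, 2_E, 3_A, 4_D, 4_B]
  Pass 3: minimum 3_A is already at index 2; no swap -> [1_C, 2_E, 3_A, 4_D, 4_B]
  Pass 4: minimum 4_D is already at index 3; no swap -> [1_C, 2_E, 3_A, 4_D, 4_B]
Final order: [1_C, 2_E, 3_A, 4_D, 4_B]
Equal keys:
  value 4: originally 4_B, 4_D; after sorting 4_D, 4_B -> order changed
Equal keys were reordered, so Selection Sort is not stable: the long-range swap that moves the minimum into place can carry an element past an equal key. (One such input is enough; an unstable sort may happen to preserve order on other inputs, but it gives no guarantee.)
Answer: Not stable


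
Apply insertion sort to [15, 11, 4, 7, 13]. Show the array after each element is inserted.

First element 15 is already 'sorted'
Insert 11: shifted 1 elements -> [11, 15, 4, 7, 13]
Insert 4: shifted 2 elements -> [4, 11, 15, 7, 13]
Insert 7: shifted 2 elements -> [4, 7, 11, 15, 13]
Insert 13: shifted 1 elements -> [4, 7, 11, 13, 15]


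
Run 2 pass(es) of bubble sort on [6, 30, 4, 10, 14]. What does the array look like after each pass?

After pass 1: [6, 4, 10, 14, 30] (3 swaps)
After pass 2: [4, 6, 10, 14, 30] (1 swaps)
Total swaps: 4


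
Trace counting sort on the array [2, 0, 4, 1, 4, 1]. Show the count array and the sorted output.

Count array: [1, 2, 1, 0, 2]
(count[i] = number of elements equal to i)
Cumulative count: [1, 3, 4, 4, 6]
Sorted: [0, 1, 1, 2, 4, 4]


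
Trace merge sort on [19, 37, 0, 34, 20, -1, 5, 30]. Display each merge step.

Divide and conquer:
  Merge [19] + [37] -> [19, 37]
  Merge [0] + [34] -> [0, 34]
  Merge [19, 37] + [0, 34] -> [0, 19, 34, 37]
  Merge [20] + [-1] -> [-1, 20]
  Merge [5] + [30] -> [5, 30]
  Merge [-1, 20] + [5, 30] -> [-1, 5, 20, 30]
  Merge [0, 19, 34, 37] + [-1, 5, 20, 30] -> [-1, 0, 5, 19, 20, 30, 34, 37]


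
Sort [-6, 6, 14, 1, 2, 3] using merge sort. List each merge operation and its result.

Divide and conquer:
  Merge [6] + [14] -> [6, 14]
  Merge [-6] + [6, 14] -> [-6, 6, 14]
  Merge [2] + [3] -> [2, 3]
  Merge [1] + [2, 3] -> [1, 2, 3]
  Merge [-6, 6, 14] + [1, 2, 3] -> [-6, 1, 2, 3, 6, 14]


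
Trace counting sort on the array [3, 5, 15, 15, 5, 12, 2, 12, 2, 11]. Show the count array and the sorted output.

Count array: [0, 0, 2, 1, 0, 2, 0, 0, 0, 0, 0, 1, 2, 0, 0, 2]
(count[i] = number of elements equal to i)
Cumulative count: [0, 0, 2, 3, 3, 5, 5, 5, 5, 5, 5, 6, 8, 8, 8, 10]
Sorted: [2, 2, 3, 5, 5, 11, 12, 12, 15, 15]


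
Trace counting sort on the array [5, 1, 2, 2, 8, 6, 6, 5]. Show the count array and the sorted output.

Count array: [0, 1, 2, 0, 0, 2, 2, 0, 1]
(count[i] = number of elements equal to i)
Cumulative count: [0, 1, 3, 3, 3, 5, 7, 7, 8]
Sorted: [1, 2, 2, 5, 5, 6, 6, 8]


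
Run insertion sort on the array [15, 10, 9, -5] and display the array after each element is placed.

First element 15 is already 'sorted'
Insert 10: shifted 1 elements -> [10, 15, 9, -5]
Insert 9: shifted 2 elements -> [9, 10, 15, -5]
Insert -5: shifted 3 elements -> [-5, 9, 10, 15]


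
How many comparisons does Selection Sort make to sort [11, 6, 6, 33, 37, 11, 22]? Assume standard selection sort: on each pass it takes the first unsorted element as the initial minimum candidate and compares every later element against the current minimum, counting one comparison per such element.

Pass 1: scan indices 1..6 for the minimum = 6 comparison(s); min is 6, place at index 0 -> [6, 11, 6, 33, 37, 11, 22]
Pass 2: scan indices 2..6 for the minimum = 5 comparison(s); min is 6, place at index 1 -> [6, 6, 11, 33, 37, 11, 22]
Pass 3: scan indices 3..6 for the minimum = 4 comparison(s); min is 11, place at index 2 -> [6, 6, 11, 33, 37, 11, 22]
Pass 4: scan indices 4..6 for the minimum = 3 comparison(s); min is 11, place at index 3 -> [6, 6, 11, 11, 37, 33, 22]
Pass 5: scan indices 5..6 for the minimum = 2 comparison(s); min is 22, place at index 4 -> [6, 6, 11, 11, 22, 33, 37]
Pass 6: scan indices 6..6 for the minimum = 1 comparison(s); min is 33, place at index 5 -> [6, 6, 11, 11, 22, 33, 37]
Selection sort always scans the whole unsorted suffix, so the count is (n-1) + (n-2) + ... + 1 = n(n-1)/2 = 7*6/2 = 21 regardless of the input order.
Total comparisons: 6 + 5 + 4 + 3 + 2 + 1 = 21


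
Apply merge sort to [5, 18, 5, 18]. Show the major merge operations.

Divide and conquer:
  Merge [5] + [18] -> [5, 18]
  Merge [5] + [18] -> [5, 18]
  Merge [5, 18] + [5, 18] -> [5, 5, 18, 18]


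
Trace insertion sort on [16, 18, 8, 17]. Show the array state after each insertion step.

First element 16 is already 'sorted'
Insert 18: shifted 0 elements -> [16, 18, 8, 17]
Insert 8: shifted 2 elements -> [8, 16, 18, 17]
Insert 17: shifted 1 elements -> [8, 16, 17, 18]


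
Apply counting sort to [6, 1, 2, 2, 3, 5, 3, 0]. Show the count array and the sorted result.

Count array: [1, 1, 2, 2, 0, 1, 1]
(count[i] = number of elements equal to i)
Cumulative count: [1, 2, 4, 6, 6, 7, 8]
Sorted: [0, 1, 2, 2, 3, 3, 5, 6]


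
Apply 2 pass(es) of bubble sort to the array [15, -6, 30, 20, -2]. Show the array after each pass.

After pass 1: [-6, 15, 20, -2, 30] (3 swaps)
After pass 2: [-6, 15, -2, 20, 30] (1 swaps)
Total swaps: 4


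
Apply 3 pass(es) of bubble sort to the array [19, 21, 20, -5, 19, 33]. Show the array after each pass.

After pass 1: [19, 20, -5, 19, 21, 33] (3 swaps)
After pass 2: [19, -5, 19, 20, 21, 33] (2 swaps)
After pass 3: [-5, 19, 19, 20, 21, 33] (1 swaps)
Total swaps: 6


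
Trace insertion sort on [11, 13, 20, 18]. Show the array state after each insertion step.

First element 11 is already 'sorted'
Insert 13: shifted 0 elements -> [11, 13, 20, 18]
Insert 20: shifted 0 elements -> [11, 13, 20, 18]
Insert 18: shifted 1 elements -> [11, 13, 18, 20]


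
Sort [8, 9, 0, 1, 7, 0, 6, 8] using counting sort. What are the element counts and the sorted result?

Count array: [2, 1, 0, 0, 0, 0, 1, 1, 2, 1]
(count[i] = number of elements equal to i)
Cumulative count: [2, 3, 3, 3, 3, 3, 4, 5, 7, 8]
Sorted: [0, 0, 1, 6, 7, 8, 8, 9]


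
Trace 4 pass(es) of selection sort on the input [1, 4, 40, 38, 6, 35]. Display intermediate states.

Pass 1: Select minimum 1 at index 0, swap -> [1, 4, 40, 38, 6, 35]
Pass 2: Select minimum 4 at index 1, swap -> [1, 4, 40, 38, 6, 35]
Pass 3: Select minimum 6 at index 4, swap -> [1, 4, 6, 38, 40, 35]
Pass 4: Select minimum 35 at index 5, swap -> [1, 4, 6, 35, 40, 38]


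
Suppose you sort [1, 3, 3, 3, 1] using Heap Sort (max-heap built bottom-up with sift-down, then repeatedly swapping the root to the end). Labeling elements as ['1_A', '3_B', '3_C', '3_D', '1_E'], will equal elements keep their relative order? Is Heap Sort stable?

Trace Heap Sort on the labeled array (the key is the number; the letter only tracks identity):
  Build max-heap: [3_B, 3_D, 3_C, 1_A, 1_E]
  Swap root 3_B to index 4, re-heapify first 4 -> [3_D, 1_E, 3_C, 1_A, 3_B]
  Swap root 3_D to index 3, re-heapify first 3 -> [3_C, 1_E, 1_A, 3_D, 3_B]
  Swap root 3_C to index 2, re-heapify first 2 -> [1_A, 1_E, 3_C, 3_D, 3_B]
  Swap root 1_A to index 1, re-heapify first 1 -> [1_E, 1_A, 3_C, 3_D, 3_B]
Final order: [1_E, 1_A, 3_C, 3_D, 3_B]
Equal keys:
  value 1: originally 1_A, 1_E; after sorting 1_E, 1_A -> order changed
  value 3: originally 3_B, 3_C, 3_D; after sorting 3_C, 3_D, 3_B -> order changed
Equal keys were reordered, so Heap Sort is not stable: heap construction and root-to-end swaps move elements without regard to the original order of equal keys. (One such input is enough; an unstable sort may happen to preserve order on other inputs, but it gives no guarantee.)
Answer: Not stable


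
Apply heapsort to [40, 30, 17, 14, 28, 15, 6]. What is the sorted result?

Build heap: [40, 30, 17, 14, 28, 15, 6]
Extract 40: [30, 28, 17, 14, 6, 15, 40]
Extract 30: [28, 15, 17, 14, 6, 30, 40]
Extract 28: [17, 15, 6, 14, 28, 30, 40]
Extract 17: [15, 14, 6, 17, 28, 30, 40]
Extract 15: [14, 6, 15, 17, 28, 30, 40]
Extract 14: [6, 14, 15, 17, 28, 30, 40]


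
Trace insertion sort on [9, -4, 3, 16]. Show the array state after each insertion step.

First element 9 is already 'sorted'
Insert -4: shifted 1 elements -> [-4, 9, 3, 16]
Insert 3: shifted 1 elements -> [-4, 3, 9, 16]
Insert 16: shifted 0 elements -> [-4, 3, 9, 16]


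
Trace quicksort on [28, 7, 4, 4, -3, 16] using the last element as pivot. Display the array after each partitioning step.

Partition 1: pivot=16 at index 4 -> [7, 4, 4, -3, 16, 28]
Partition 2: pivot=-3 at index 0 -> [-3, 4, 4, 7, 16, 28]
Partition 3: pivot=7 at index 3 -> [-3, 4, 4, 7, 16, 28]
Partition 4: pivot=4 at index 2 -> [-3, 4, 4, 7, 16, 28]


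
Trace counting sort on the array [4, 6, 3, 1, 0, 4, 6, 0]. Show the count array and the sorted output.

Count array: [2, 1, 0, 1, 2, 0, 2]
(count[i] = number of elements equal to i)
Cumulative count: [2, 3, 3, 4, 6, 6, 8]
Sorted: [0, 0, 1, 3, 4, 4, 6, 6]


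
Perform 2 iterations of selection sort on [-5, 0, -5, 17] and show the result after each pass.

Pass 1: Select minimum -5 at index 0, swap -> [-5, 0, -5, 17]
Pass 2: Select minimum -5 at index 2, swap -> [-5, -5, 0, 17]


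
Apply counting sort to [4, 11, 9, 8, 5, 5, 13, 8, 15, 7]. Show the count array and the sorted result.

Count array: [0, 0, 0, 0, 1, 2, 0, 1, 2, 1, 0, 1, 0, 1, 0, 1]
(count[i] = number of elements equal to i)
Cumulative count: [0, 0, 0, 0, 1, 3, 3, 4, 6, 7, 7, 8, 8, 9, 9, 10]
Sorted: [4, 5, 5, 7, 8, 8, 9, 11, 13, 15]


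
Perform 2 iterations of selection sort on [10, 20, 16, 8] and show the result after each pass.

Pass 1: Select minimum 8 at index 3, swap -> [8, 20, 16, 10]
Pass 2: Select minimum 10 at index 3, swap -> [8, 10, 16, 20]


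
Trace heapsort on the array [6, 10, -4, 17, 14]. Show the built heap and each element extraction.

Build heap: [17, 14, -4, 10, 6]
Extract 17: [14, 10, -4, 6, 17]
Extract 14: [10, 6, -4, 14, 17]
Extract 10: [6, -4, 10, 14, 17]
Extract 6: [-4, 6, 10, 14, 17]


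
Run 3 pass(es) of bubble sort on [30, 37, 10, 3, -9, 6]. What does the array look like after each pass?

After pass 1: [30, 10, 3, -9, 6, 37] (4 swaps)
After pass 2: [10, 3, -9, 6, 30, 37] (4 swaps)
After pass 3: [3, -9, 6, 10, 30, 37] (3 swaps)
Total swaps: 11


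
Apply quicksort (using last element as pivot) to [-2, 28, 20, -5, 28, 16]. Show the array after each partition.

Partition 1: pivot=16 at index 2 -> [-2, -5, 16, 28, 28, 20]
Partition 2: pivot=-5 at index 0 -> [-5, -2, 16, 28, 28, 20]
Partition 3: pivot=20 at index 3 -> [-5, -2, 16, 20, 28, 28]
Partition 4: pivot=28 at index 5 -> [-5, -2, 16, 20, 28, 28]


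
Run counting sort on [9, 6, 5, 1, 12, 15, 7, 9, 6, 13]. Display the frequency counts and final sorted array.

Count array: [0, 1, 0, 0, 0, 1, 2, 1, 0, 2, 0, 0, 1, 1, 0, 1]
(count[i] = number of elements equal to i)
Cumulative count: [0, 1, 1, 1, 1, 2, 4, 5, 5, 7, 7, 7, 8, 9, 9, 10]
Sorted: [1, 5, 6, 6, 7, 9, 9, 12, 13, 15]


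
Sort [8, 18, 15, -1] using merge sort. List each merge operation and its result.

Divide and conquer:
  Merge [8] + [18] -> [8, 18]
  Merge [15] + [-1] -> [-1, 15]
  Merge [8, 18] + [-1, 15] -> [-1, 8, 15, 18]


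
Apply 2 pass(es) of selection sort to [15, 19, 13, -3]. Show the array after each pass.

Pass 1: Select minimum -3 at index 3, swap -> [-3, 19, 13, 15]
Pass 2: Select minimum 13 at index 2, swap -> [-3, 13, 19, 15]


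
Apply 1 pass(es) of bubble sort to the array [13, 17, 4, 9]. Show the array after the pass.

After pass 1: [13, 4, 9, 17] (2 swaps)
Total swaps: 2


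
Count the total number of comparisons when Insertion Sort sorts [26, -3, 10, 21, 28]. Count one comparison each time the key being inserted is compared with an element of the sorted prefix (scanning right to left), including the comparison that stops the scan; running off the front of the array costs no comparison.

Insert -3: 26 > -3 (shift), reached front = 1 comparison(s) -> [-3, 26, 10, 21, 28]
Insert 10: 26 > 10 (shift), -3 <= 10 (stop) = 2 comparison(s) -> [-3, 10, 26, 21, 28]
Insert 21: 26 > 21 (shift), 10 <= 21 (stop) = 2 comparison(s) -> [-3, 10, 21, 26, 28]
Insert 28: 26 <= 28 (stop) = 1 comparison(s) -> [-3, 10, 21, 26, 28]
Total comparisons: 1 + 2 + 2 + 1 = 6


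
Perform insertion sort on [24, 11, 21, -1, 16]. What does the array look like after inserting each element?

First element 24 is already 'sorted'
Insert 11: shifted 1 elements -> [11, 24, 21, -1, 16]
Insert 21: shifted 1 elements -> [11, 21, 24, -1, 16]
Insert -1: shifted 3 elements -> [-1, 11, 21, 24, 16]
Insert 16: shifted 2 elements -> [-1, 11, 16, 21, 24]


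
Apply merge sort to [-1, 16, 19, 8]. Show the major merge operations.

Divide and conquer:
  Merge [-1] + [16] -> [-1, 16]
  Merge [19] + [8] -> [8, 19]
  Merge [-1, 16] + [8, 19] -> [-1, 8, 16, 19]


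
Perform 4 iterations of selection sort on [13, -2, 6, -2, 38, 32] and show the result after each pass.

Pass 1: Select minimum -2 at index 1, swap -> [-2, 13, 6, -2, 38, 32]
Pass 2: Select minimum -2 at index 3, swap -> [-2, -2, 6, 13, 38, 32]
Pass 3: Select minimum 6 at index 2, swap -> [-2, -2, 6, 13, 38, 32]
Pass 4: Select minimum 13 at index 3, swap -> [-2, -2, 6, 13, 38, 32]


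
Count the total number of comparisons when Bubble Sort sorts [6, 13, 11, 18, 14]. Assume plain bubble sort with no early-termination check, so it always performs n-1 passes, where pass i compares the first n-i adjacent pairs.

Pass 1: compare adjacent pairs (0,1)..(3,4) = 4 comparison(s), 2 swap(s) -> [6, 11, 13, 14, 18]
Pass 2: compare adjacent pairs (0,1)..(2,3) = 3 comparison(s), 0 swap(s) -> [6, 11, 13, 14, 18]
Pass 3: compare adjacent pairs (0,1)..(1,2) = 2 comparison(s), 0 swap(s) -> [6, 11, 13, 14, 18]
Pass 4: compare adjacent pairs (0,1)..(0,1) = 1 comparison(s), 0 swap(s) -> [6, 11, 13, 14, 18]
Total comparisons: 4 + 3 + 2 + 1 = 10


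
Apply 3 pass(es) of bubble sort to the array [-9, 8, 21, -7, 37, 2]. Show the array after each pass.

After pass 1: [-9, 8, -7, 21, 2, 37] (2 swaps)
After pass 2: [-9, -7, 8, 2, 21, 37] (2 swaps)
After pass 3: [-9, -7, 2, 8, 21, 37] (1 swaps)
Total swaps: 5
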